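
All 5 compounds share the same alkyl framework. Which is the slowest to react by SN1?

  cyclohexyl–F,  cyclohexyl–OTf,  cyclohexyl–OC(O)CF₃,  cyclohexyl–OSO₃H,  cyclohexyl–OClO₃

cyclohexyl–F

The skeletons are identical, so relative rate is governed entirely by leaving-group ability.
A good leaving group is a weak base: the lower the pKₐ of its conjugate acid, the more readily it departs.
cyclohexyl–OTf loses OTf⁻: pKₐ(CF₃SO₃H (triflic acid)) ≈ -14
cyclohexyl–OClO₃ loses ClO₄⁻: pKₐ(HClO₄) ≈ -10
cyclohexyl–OSO₃H loses HSO₄⁻: pKₐ(H₂SO₄) ≈ -3
cyclohexyl–OC(O)CF₃ loses CF₃COO⁻: pKₐ(CF₃COOH) ≈ 0.2
cyclohexyl–F loses F⁻: pKₐ(HF) ≈ 3.2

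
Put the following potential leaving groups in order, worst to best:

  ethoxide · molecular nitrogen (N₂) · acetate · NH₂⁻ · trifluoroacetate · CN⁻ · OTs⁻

NH₂⁻ < ethoxide < CN⁻ < acetate < trifluoroacetate < OTs⁻ < molecular nitrogen (N₂)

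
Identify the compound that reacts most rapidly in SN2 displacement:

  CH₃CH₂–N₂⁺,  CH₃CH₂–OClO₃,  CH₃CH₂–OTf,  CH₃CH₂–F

CH₃CH₂–N₂⁺

Identical carbon frameworks mean the comparison reduces to leaving-group quality.
The more stable X⁻ (or X) is on its own — i.e. the weaker a base it is — the better a leaving group it makes.
CH₃CH₂–N₂⁺ loses N₂: no meaningful conjugate acid; N₂ departs as an exceptionally stable neutral molecule
CH₃CH₂–OTf loses OTf⁻: pKₐ(CF₃SO₃H (triflic acid)) ≈ -14
CH₃CH₂–OClO₃ loses ClO₄⁻: pKₐ(HClO₄) ≈ -10
CH₃CH₂–F loses F⁻: pKₐ(HF) ≈ 3.2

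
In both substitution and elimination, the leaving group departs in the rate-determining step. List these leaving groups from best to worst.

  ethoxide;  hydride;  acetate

Leaving-group ability tracks the stability of the departed species; conjugate-acid pKₐ is the usual yardstick (lower pKₐ → better LG).
acetate: pKₐ(CH₃COOH) ≈ 4.8
ethoxide: pKₐ(CH₃CH₂OH) ≈ 16
hydride: pKₐ(H₂) ≈ 36 — extremely strong base; leaves only in special hydride-transfer contexts

acetate > ethoxide > hydride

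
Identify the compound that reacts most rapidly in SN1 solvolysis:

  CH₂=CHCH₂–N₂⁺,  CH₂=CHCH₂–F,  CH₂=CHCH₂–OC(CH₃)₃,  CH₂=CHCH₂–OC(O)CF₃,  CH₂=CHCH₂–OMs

CH₂=CHCH₂–N₂⁺

Identical carbon frameworks mean the comparison reduces to leaving-group quality.
The more stable X⁻ (or X) is on its own — i.e. the weaker a base it is — the better a leaving group it makes.
CH₂=CHCH₂–N₂⁺ loses N₂: no meaningful conjugate acid; N₂ departs as an exceptionally stable neutral molecule
CH₂=CHCH₂–OMs loses OMs⁻: pKₐ(CH₃SO₃H (MsOH)) ≈ -1.9
CH₂=CHCH₂–OC(O)CF₃ loses CF₃COO⁻: pKₐ(CF₃COOH) ≈ 0.2
CH₂=CHCH₂–F loses F⁻: pKₐ(HF) ≈ 3.2
CH₂=CHCH₂–OC(CH₃)₃ loses (CH₃)₃CO⁻: pKₐ(t-BuOH) ≈ 18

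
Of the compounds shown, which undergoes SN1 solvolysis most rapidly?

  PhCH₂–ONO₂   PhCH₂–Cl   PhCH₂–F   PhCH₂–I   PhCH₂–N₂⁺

PhCH₂–N₂⁺

The skeletons are identical, so relative rate is governed entirely by leaving-group ability.
Rank by basicity of the departing species: weakest base leaves most easily.
PhCH₂–N₂⁺ loses N₂: no meaningful conjugate acid; N₂ departs as an exceptionally stable neutral molecule
PhCH₂–I loses I⁻: pKₐ(HI) ≈ -10
PhCH₂–Cl loses Cl⁻: pKₐ(HCl) ≈ -7
PhCH₂–ONO₂ loses NO₃⁻: pKₐ(HNO₃) ≈ -1.3
PhCH₂–F loses F⁻: pKₐ(HF) ≈ 3.2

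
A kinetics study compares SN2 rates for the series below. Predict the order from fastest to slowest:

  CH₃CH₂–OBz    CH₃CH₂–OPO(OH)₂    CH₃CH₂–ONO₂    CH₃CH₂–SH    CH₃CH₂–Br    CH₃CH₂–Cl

CH₃CH₂–Br > CH₃CH₂–Cl > CH₃CH₂–ONO₂ > CH₃CH₂–OPO(OH)₂ > CH₃CH₂–OBz > CH₃CH₂–SH

With the same alkyl group throughout, only the leaving group differentiates the rates.
Rank by basicity of the departing species: weakest base leaves most easily.
CH₃CH₂–Br loses Br⁻: pKₐ(HBr) ≈ -9
CH₃CH₂–Cl loses Cl⁻: pKₐ(HCl) ≈ -7
CH₃CH₂–ONO₂ loses NO₃⁻: pKₐ(HNO₃) ≈ -1.3
CH₃CH₂–OPO(OH)₂ loses H₂PO₄⁻: pKₐ(H₃PO₄) ≈ 2.1
CH₃CH₂–OBz loses PhCOO⁻: pKₐ(C₆H₅COOH) ≈ 4.2
CH₃CH₂–SH loses HS⁻: pKₐ(H₂S) ≈ 7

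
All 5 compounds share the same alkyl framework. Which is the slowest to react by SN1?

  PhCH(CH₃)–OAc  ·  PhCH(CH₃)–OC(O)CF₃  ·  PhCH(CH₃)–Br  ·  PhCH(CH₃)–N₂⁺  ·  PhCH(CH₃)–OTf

PhCH(CH₃)–OAc

Same R in every case — rank the leaving groups.
Rank by basicity of the departing species: weakest base leaves most easily.
PhCH(CH₃)–N₂⁺ loses N₂: no meaningful conjugate acid; N₂ departs as an exceptionally stable neutral molecule
PhCH(CH₃)–OTf loses OTf⁻: pKₐ(CF₃SO₃H (triflic acid)) ≈ -14
PhCH(CH₃)–Br loses Br⁻: pKₐ(HBr) ≈ -9
PhCH(CH₃)–OC(O)CF₃ loses CF₃COO⁻: pKₐ(CF₃COOH) ≈ 0.2
PhCH(CH₃)–OAc loses AcO⁻: pKₐ(CH₃COOH) ≈ 4.8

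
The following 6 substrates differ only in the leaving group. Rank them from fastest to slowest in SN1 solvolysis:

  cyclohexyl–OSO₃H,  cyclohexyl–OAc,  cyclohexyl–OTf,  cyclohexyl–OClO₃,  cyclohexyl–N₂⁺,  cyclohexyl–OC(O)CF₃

Identical carbon frameworks mean the comparison reduces to leaving-group quality.
Leaving-group ability tracks the stability of the departed species; conjugate-acid pKₐ is the usual yardstick (lower pKₐ → better LG).
cyclohexyl–N₂⁺ loses N₂: no meaningful conjugate acid; N₂ departs as an exceptionally stable neutral molecule
cyclohexyl–OTf loses OTf⁻: pKₐ(CF₃SO₃H (triflic acid)) ≈ -14
cyclohexyl–OClO₃ loses ClO₄⁻: pKₐ(HClO₄) ≈ -10
cyclohexyl–OSO₃H loses HSO₄⁻: pKₐ(H₂SO₄) ≈ -3
cyclohexyl–OC(O)CF₃ loses CF₃COO⁻: pKₐ(CF₃COOH) ≈ 0.2
cyclohexyl–OAc loses AcO⁻: pKₐ(CH₃COOH) ≈ 4.8

cyclohexyl–N₂⁺ > cyclohexyl–OTf > cyclohexyl–OClO₃ > cyclohexyl–OSO₃H > cyclohexyl–OC(O)CF₃ > cyclohexyl–OAc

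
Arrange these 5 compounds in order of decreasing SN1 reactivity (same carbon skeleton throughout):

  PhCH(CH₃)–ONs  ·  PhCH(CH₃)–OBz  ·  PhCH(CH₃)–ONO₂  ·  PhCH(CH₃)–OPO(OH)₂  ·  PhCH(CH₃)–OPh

PhCH(CH₃)–ONs > PhCH(CH₃)–ONO₂ > PhCH(CH₃)–OPO(OH)₂ > PhCH(CH₃)–OBz > PhCH(CH₃)–OPh

Same R in every case — rank the leaving groups.
Rank by basicity of the departing species: weakest base leaves most easily.
PhCH(CH₃)–ONs loses ONs⁻: pKₐ(p-O₂NC₆H₄SO₃H) ≈ -3.5
PhCH(CH₃)–ONO₂ loses NO₃⁻: pKₐ(HNO₃) ≈ -1.3
PhCH(CH₃)–OPO(OH)₂ loses H₂PO₄⁻: pKₐ(H₃PO₄) ≈ 2.1
PhCH(CH₃)–OBz loses PhCOO⁻: pKₐ(C₆H₅COOH) ≈ 4.2
PhCH(CH₃)–OPh loses PhO⁻: pKₐ(C₆H₅OH (phenol)) ≈ 10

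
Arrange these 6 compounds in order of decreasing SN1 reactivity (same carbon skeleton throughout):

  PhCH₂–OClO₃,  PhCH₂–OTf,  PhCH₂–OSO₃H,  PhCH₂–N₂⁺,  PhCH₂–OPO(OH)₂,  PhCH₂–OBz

PhCH₂–N₂⁺ > PhCH₂–OTf > PhCH₂–OClO₃ > PhCH₂–OSO₃H > PhCH₂–OPO(OH)₂ > PhCH₂–OBz

The skeletons are identical, so relative rate is governed entirely by leaving-group ability.
A good leaving group is a weak base: the lower the pKₐ of its conjugate acid, the more readily it departs.
PhCH₂–N₂⁺ loses N₂: no meaningful conjugate acid; N₂ departs as an exceptionally stable neutral molecule
PhCH₂–OTf loses OTf⁻: pKₐ(CF₃SO₃H (triflic acid)) ≈ -14
PhCH₂–OClO₃ loses ClO₄⁻: pKₐ(HClO₄) ≈ -10
PhCH₂–OSO₃H loses HSO₄⁻: pKₐ(H₂SO₄) ≈ -3
PhCH₂–OPO(OH)₂ loses H₂PO₄⁻: pKₐ(H₃PO₄) ≈ 2.1
PhCH₂–OBz loses PhCOO⁻: pKₐ(C₆H₅COOH) ≈ 4.2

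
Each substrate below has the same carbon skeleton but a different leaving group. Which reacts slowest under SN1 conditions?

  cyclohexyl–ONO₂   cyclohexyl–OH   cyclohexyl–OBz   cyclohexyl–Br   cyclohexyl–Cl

Same R in every case — rank the leaving groups.
Leaving-group ability tracks the stability of the departed species; conjugate-acid pKₐ is the usual yardstick (lower pKₐ → better LG).
cyclohexyl–Br loses Br⁻: pKₐ(HBr) ≈ -9
cyclohexyl–Cl loses Cl⁻: pKₐ(HCl) ≈ -7
cyclohexyl–ONO₂ loses NO₃⁻: pKₐ(HNO₃) ≈ -1.3
cyclohexyl–OBz loses PhCOO⁻: pKₐ(C₆H₅COOH) ≈ 4.2
cyclohexyl–OH loses OH⁻: pKₐ(H₂O) ≈ 15.7

cyclohexyl–OH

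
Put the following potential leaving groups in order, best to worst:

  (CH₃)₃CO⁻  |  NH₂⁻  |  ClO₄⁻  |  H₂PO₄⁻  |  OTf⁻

A good leaving group is a weak base: the lower the pKₐ of its conjugate acid, the more readily it departs.
OTf⁻: pKₐ(CF₃SO₃H (triflic acid)) ≈ -14 — charge spread over three oxygens and a CF₃ group; the premier leaving group in synthesis
ClO₄⁻: pKₐ(HClO₄) ≈ -10 — extremely weak base; rarely used for safety reasons
H₂PO₄⁻: pKₐ(H₃PO₄) ≈ 2.1
(CH₃)₃CO⁻: pKₐ(t-BuOH) ≈ 18
NH₂⁻: pKₐ(NH₃) ≈ 38 — extremely strong base; never a leaving group

OTf⁻ > ClO₄⁻ > H₂PO₄⁻ > (CH₃)₃CO⁻ > NH₂⁻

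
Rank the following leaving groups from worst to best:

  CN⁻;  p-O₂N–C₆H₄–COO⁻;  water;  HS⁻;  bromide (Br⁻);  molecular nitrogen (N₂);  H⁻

H⁻ < CN⁻ < HS⁻ < p-O₂N–C₆H₄–COO⁻ < water < bromide (Br⁻) < molecular nitrogen (N₂)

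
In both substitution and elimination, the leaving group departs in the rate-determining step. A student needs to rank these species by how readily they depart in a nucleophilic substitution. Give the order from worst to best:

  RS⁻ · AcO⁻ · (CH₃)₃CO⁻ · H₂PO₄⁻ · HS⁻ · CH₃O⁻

The more stable X⁻ (or X) is on its own — i.e. the weaker a base it is — the better a leaving group it makes.
H₂PO₄⁻: pKₐ(H₃PO₄) ≈ 2.1
AcO⁻: pKₐ(CH₃COOH) ≈ 4.8 — resonance-stabilised but still a weak base
HS⁻: pKₐ(H₂S) ≈ 7
RS⁻: pKₐ(RSH (a thiol)) ≈ 10.5 — moderately basic; rarely leaves without activation
CH₃O⁻: pKₐ(CH₃OH) ≈ 15.5
(CH₃)₃CO⁻: pKₐ(t-BuOH) ≈ 18 — bulky, strongly basic alkoxide
Listed from poorest to best leaving group as asked.

(CH₃)₃CO⁻ < CH₃O⁻ < RS⁻ < HS⁻ < AcO⁻ < H₂PO₄⁻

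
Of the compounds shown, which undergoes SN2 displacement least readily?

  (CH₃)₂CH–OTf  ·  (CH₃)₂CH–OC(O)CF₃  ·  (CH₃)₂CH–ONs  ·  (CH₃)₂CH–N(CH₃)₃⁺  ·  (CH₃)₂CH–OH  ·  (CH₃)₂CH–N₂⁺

(CH₃)₂CH–OH

Identical carbon frameworks mean the comparison reduces to leaving-group quality.
Leaving-group ability tracks the stability of the departed species; conjugate-acid pKₐ is the usual yardstick (lower pKₐ → better LG).
(CH₃)₂CH–N₂⁺ loses N₂: no meaningful conjugate acid; N₂ departs as an exceptionally stable neutral molecule
(CH₃)₂CH–OTf loses OTf⁻: pKₐ(CF₃SO₃H (triflic acid)) ≈ -14
(CH₃)₂CH–ONs loses ONs⁻: pKₐ(p-O₂NC₆H₄SO₃H) ≈ -3.5
(CH₃)₂CH–OC(O)CF₃ loses CF₃COO⁻: pKₐ(CF₃COOH) ≈ 0.2
(CH₃)₂CH–N(CH₃)₃⁺ loses NR'₃: pKₐ(R'₃NH⁺) ≈ 10.7
(CH₃)₂CH–OH loses OH⁻: pKₐ(H₂O) ≈ 15.7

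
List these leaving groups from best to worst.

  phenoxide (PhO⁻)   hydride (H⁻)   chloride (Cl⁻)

chloride (Cl⁻) > phenoxide (PhO⁻) > hydride (H⁻)

The more stable X⁻ (or X) is on its own — i.e. the weaker a base it is — the better a leaving group it makes.
chloride (Cl⁻): pKₐ(HCl) ≈ -7 — moderately weak base
phenoxide (PhO⁻): pKₐ(C₆H₅OH (phenol)) ≈ 10 — resonance into the ring helps, but still a poor LG
hydride (H⁻): pKₐ(H₂) ≈ 36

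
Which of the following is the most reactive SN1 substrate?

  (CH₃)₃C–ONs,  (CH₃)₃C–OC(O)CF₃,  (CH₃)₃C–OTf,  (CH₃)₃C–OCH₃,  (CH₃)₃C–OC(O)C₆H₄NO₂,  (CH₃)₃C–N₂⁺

The skeletons are identical, so relative rate is governed entirely by leaving-group ability.
Leaving-group ability tracks the stability of the departed species; conjugate-acid pKₐ is the usual yardstick (lower pKₐ → better LG).
(CH₃)₃C–N₂⁺ loses N₂: no meaningful conjugate acid; N₂ departs as an exceptionally stable neutral molecule
(CH₃)₃C–OTf loses OTf⁻: pKₐ(CF₃SO₃H (triflic acid)) ≈ -14
(CH₃)₃C–ONs loses ONs⁻: pKₐ(p-O₂NC₆H₄SO₃H) ≈ -3.5
(CH₃)₃C–OC(O)CF₃ loses CF₃COO⁻: pKₐ(CF₃COOH) ≈ 0.2
(CH₃)₃C–OC(O)C₆H₄NO₂ loses p-O₂N–C₆H₄–COO⁻: pKₐ(p-nitrobenzoic acid) ≈ 3.4
(CH₃)₃C–OCH₃ loses CH₃O⁻: pKₐ(CH₃OH) ≈ 15.5

(CH₃)₃C–N₂⁺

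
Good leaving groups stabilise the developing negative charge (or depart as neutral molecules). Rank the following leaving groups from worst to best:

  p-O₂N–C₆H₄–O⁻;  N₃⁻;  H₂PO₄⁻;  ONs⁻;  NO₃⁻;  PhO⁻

PhO⁻ < p-O₂N–C₆H₄–O⁻ < N₃⁻ < H₂PO₄⁻ < NO₃⁻ < ONs⁻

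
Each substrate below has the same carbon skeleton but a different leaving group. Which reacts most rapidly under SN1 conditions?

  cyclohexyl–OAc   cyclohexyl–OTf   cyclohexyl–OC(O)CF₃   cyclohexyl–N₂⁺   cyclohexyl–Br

With the same alkyl group throughout, only the leaving group differentiates the rates.
Leaving-group ability tracks the stability of the departed species; conjugate-acid pKₐ is the usual yardstick (lower pKₐ → better LG).
cyclohexyl–N₂⁺ loses N₂: no meaningful conjugate acid; N₂ departs as an exceptionally stable neutral molecule
cyclohexyl–OTf loses OTf⁻: pKₐ(CF₃SO₃H (triflic acid)) ≈ -14
cyclohexyl–Br loses Br⁻: pKₐ(HBr) ≈ -9
cyclohexyl–OC(O)CF₃ loses CF₃COO⁻: pKₐ(CF₃COOH) ≈ 0.2
cyclohexyl–OAc loses AcO⁻: pKₐ(CH₃COOH) ≈ 4.8

cyclohexyl–N₂⁺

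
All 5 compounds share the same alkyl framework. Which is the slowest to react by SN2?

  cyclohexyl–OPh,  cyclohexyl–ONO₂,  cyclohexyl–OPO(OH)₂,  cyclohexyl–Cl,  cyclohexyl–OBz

With the same alkyl group throughout, only the leaving group differentiates the rates.
A good leaving group is a weak base: the lower the pKₐ of its conjugate acid, the more readily it departs.
cyclohexyl–Cl loses Cl⁻: pKₐ(HCl) ≈ -7
cyclohexyl–ONO₂ loses NO₃⁻: pKₐ(HNO₃) ≈ -1.3
cyclohexyl–OPO(OH)₂ loses H₂PO₄⁻: pKₐ(H₃PO₄) ≈ 2.1
cyclohexyl–OBz loses PhCOO⁻: pKₐ(C₆H₅COOH) ≈ 4.2
cyclohexyl–OPh loses PhO⁻: pKₐ(C₆H₅OH (phenol)) ≈ 10

cyclohexyl–OPh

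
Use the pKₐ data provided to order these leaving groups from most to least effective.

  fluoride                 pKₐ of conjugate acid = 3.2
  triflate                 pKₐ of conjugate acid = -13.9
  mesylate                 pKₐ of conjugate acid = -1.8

triflate > mesylate > fluoride

Lower conjugate-acid pKₐ ⇒ weaker base ⇒ better leaving group.
Sorting by the given values: triflate (-13.9), mesylate (-1.8), fluoride (3.2).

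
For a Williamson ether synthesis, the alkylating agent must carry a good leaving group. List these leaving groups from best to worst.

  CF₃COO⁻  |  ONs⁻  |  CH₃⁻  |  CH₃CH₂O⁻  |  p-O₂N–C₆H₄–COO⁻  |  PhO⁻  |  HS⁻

ONs⁻ > CF₃COO⁻ > p-O₂N–C₆H₄–COO⁻ > HS⁻ > PhO⁻ > CH₃CH₂O⁻ > CH₃⁻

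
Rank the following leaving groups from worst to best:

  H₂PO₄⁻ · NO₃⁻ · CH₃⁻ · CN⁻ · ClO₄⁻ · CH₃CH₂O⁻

The more stable X⁻ (or X) is on its own — i.e. the weaker a base it is — the better a leaving group it makes.
ClO₄⁻: pKₐ(HClO₄) ≈ -10
NO₃⁻: pKₐ(HNO₃) ≈ -1.3
H₂PO₄⁻: pKₐ(H₃PO₄) ≈ 2.1
CN⁻: pKₐ(HCN) ≈ 9.2
CH₃CH₂O⁻: pKₐ(CH₃CH₂OH) ≈ 16 — strong base; alkoxides do not leave unassisted
CH₃⁻: pKₐ(CH₄) ≈ 48 — unstabilised carbanion; the worst conceivable leaving group
Reversing gives the worst-to-best order requested.

CH₃⁻ < CH₃CH₂O⁻ < CN⁻ < H₂PO₄⁻ < NO₃⁻ < ClO₄⁻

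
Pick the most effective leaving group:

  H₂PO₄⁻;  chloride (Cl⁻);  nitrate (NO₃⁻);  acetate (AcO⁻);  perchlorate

perchlorate

Leaving-group ability tracks the stability of the departed species; conjugate-acid pKₐ is the usual yardstick (lower pKₐ → better LG).
perchlorate: pKₐ(HClO₄) ≈ -10
chloride (Cl⁻): pKₐ(HCl) ≈ -7
nitrate (NO₃⁻): pKₐ(HNO₃) ≈ -1.3
H₂PO₄⁻: pKₐ(H₃PO₄) ≈ 2.1
acetate (AcO⁻): pKₐ(CH₃COOH) ≈ 4.8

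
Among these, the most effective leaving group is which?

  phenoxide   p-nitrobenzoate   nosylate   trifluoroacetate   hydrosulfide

nosylate

The more stable X⁻ (or X) is on its own — i.e. the weaker a base it is — the better a leaving group it makes.
nosylate: pKₐ(p-O₂NC₆H₄SO₃H) ≈ -3.5
trifluoroacetate: pKₐ(CF₃COOH) ≈ 0.2
p-nitrobenzoate: pKₐ(p-nitrobenzoic acid) ≈ 3.4
hydrosulfide: pKₐ(H₂S) ≈ 7
phenoxide: pKₐ(C₆H₅OH (phenol)) ≈ 10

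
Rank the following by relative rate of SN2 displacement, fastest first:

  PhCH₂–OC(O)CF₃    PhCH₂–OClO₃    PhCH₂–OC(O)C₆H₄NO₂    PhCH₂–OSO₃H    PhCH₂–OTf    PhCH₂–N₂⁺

PhCH₂–N₂⁺ > PhCH₂–OTf > PhCH₂–OClO₃ > PhCH₂–OSO₃H > PhCH₂–OC(O)CF₃ > PhCH₂–OC(O)C₆H₄NO₂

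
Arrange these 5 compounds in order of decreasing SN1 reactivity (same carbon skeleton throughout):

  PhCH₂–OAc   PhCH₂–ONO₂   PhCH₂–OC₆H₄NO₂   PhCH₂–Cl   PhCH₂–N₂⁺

PhCH₂–N₂⁺ > PhCH₂–Cl > PhCH₂–ONO₂ > PhCH₂–OAc > PhCH₂–OC₆H₄NO₂

The skeletons are identical, so relative rate is governed entirely by leaving-group ability.
The more stable X⁻ (or X) is on its own — i.e. the weaker a base it is — the better a leaving group it makes.
PhCH₂–N₂⁺ loses N₂: no meaningful conjugate acid; N₂ departs as an exceptionally stable neutral molecule
PhCH₂–Cl loses Cl⁻: pKₐ(HCl) ≈ -7
PhCH₂–ONO₂ loses NO₃⁻: pKₐ(HNO₃) ≈ -1.3
PhCH₂–OAc loses AcO⁻: pKₐ(CH₃COOH) ≈ 4.8
PhCH₂–OC₆H₄NO₂ loses p-O₂N–C₆H₄–O⁻: pKₐ(p-nitrophenol) ≈ 7.2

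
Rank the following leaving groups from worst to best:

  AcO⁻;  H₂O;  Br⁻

The more stable X⁻ (or X) is on its own — i.e. the weaker a base it is — the better a leaving group it makes.
Br⁻: pKₐ(HBr) ≈ -9
H₂O: pKₐ(H₃O⁺) ≈ -1.7
AcO⁻: pKₐ(CH₃COOH) ≈ 4.8
Listed from poorest to best leaving group as asked.

AcO⁻ < H₂O < Br⁻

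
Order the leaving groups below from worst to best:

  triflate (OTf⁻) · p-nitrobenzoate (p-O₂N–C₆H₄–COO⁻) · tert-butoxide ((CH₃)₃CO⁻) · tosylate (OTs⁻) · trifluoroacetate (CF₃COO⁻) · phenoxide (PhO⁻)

Leaving-group ability tracks the stability of the departed species; conjugate-acid pKₐ is the usual yardstick (lower pKₐ → better LG).
triflate (OTf⁻): pKₐ(CF₃SO₃H (triflic acid)) ≈ -14 — charge spread over three oxygens and a CF₃ group; the premier leaving group in synthesis
tosylate (OTs⁻): pKₐ(p-CH₃C₆H₄SO₃H (TsOH)) ≈ -2.8
trifluoroacetate (CF₃COO⁻): pKₐ(CF₃COOH) ≈ 0.2
p-nitrobenzoate (p-O₂N–C₆H₄–COO⁻): pKₐ(p-nitrobenzoic acid) ≈ 3.4 — electron-withdrawing nitro group stabilises the carboxylate
phenoxide (PhO⁻): pKₐ(C₆H₅OH (phenol)) ≈ 10 — resonance into the ring helps, but still a poor LG
tert-butoxide ((CH₃)₃CO⁻): pKₐ(t-BuOH) ≈ 18 — bulky, strongly basic alkoxide
The question asks for worst first, so the sequence is read in increasing leaving-group ability.

tert-butoxide ((CH₃)₃CO⁻) < phenoxide (PhO⁻) < p-nitrobenzoate (p-O₂N–C₆H₄–COO⁻) < trifluoroacetate (CF₃COO⁻) < tosylate (OTs⁻) < triflate (OTf⁻)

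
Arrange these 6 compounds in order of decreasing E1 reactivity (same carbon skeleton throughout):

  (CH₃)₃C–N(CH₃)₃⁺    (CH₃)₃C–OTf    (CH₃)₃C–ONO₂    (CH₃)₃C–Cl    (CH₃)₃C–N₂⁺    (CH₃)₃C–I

The skeletons are identical, so relative rate is governed entirely by leaving-group ability.
Leaving-group ability tracks the stability of the departed species; conjugate-acid pKₐ is the usual yardstick (lower pKₐ → better LG).
(CH₃)₃C–N₂⁺ loses N₂: no meaningful conjugate acid; N₂ departs as an exceptionally stable neutral molecule
(CH₃)₃C–OTf loses OTf⁻: pKₐ(CF₃SO₃H (triflic acid)) ≈ -14
(CH₃)₃C–I loses I⁻: pKₐ(HI) ≈ -10
(CH₃)₃C–Cl loses Cl⁻: pKₐ(HCl) ≈ -7
(CH₃)₃C–ONO₂ loses NO₃⁻: pKₐ(HNO₃) ≈ -1.3
(CH₃)₃C–N(CH₃)₃⁺ loses NR'₃: pKₐ(R'₃NH⁺) ≈ 10.7

(CH₃)₃C–N₂⁺ > (CH₃)₃C–OTf > (CH₃)₃C–I > (CH₃)₃C–Cl > (CH₃)₃C–ONO₂ > (CH₃)₃C–N(CH₃)₃⁺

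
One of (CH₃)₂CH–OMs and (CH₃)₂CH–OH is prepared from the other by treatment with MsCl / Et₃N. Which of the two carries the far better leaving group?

(CH₃)₂CH–OMs

From (CH₃)₂CH–OH the departing group would be OH⁻ (pKₐ(H₂O) ≈ 15.7). Strong base; essentially never leaves without prior activation.
From (CH₃)₂CH–OMs the leaving group is OMs⁻ (pKₐ(CH₃SO₃H (MsOH)) ≈ -1.9). Resonance-delocalised alkanesulfonate.
Treatment with MsCl / Et₃N works by converting the hydroxyl into a mesylate, making (CH₃)₂CH–OMs enormously more reactive.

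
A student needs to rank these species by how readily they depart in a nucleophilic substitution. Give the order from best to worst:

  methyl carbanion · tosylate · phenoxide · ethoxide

tosylate: pKₐ(p-CH₃C₆H₄SO₃H (TsOH)) ≈ -2.8
phenoxide: pKₐ(C₆H₅OH (phenol)) ≈ 10 — resonance into the ring helps, but still a poor LG
ethoxide: pKₐ(CH₃CH₂OH) ≈ 16 — strong base; alkoxides do not leave unassisted
methyl carbanion: pKₐ(CH₄) ≈ 48

tosylate > phenoxide > ethoxide > methyl carbanion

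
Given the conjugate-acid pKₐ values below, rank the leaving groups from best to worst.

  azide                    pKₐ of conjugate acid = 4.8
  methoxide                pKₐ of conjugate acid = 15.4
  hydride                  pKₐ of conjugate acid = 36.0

azide > methoxide > hydride

Lower conjugate-acid pKₐ ⇒ weaker base ⇒ better leaving group.
Sorting by the given values: azide (4.8), methoxide (15.4), hydride (36.0).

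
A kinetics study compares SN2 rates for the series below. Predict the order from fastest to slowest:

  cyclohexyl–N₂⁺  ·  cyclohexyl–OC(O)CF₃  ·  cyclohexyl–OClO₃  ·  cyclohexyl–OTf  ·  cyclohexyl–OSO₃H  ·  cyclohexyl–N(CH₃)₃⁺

cyclohexyl–N₂⁺ > cyclohexyl–OTf > cyclohexyl–OClO₃ > cyclohexyl–OSO₃H > cyclohexyl–OC(O)CF₃ > cyclohexyl–N(CH₃)₃⁺

Identical carbon frameworks mean the comparison reduces to leaving-group quality.
The more stable X⁻ (or X) is on its own — i.e. the weaker a base it is — the better a leaving group it makes.
cyclohexyl–N₂⁺ loses N₂: no meaningful conjugate acid; N₂ departs as an exceptionally stable neutral molecule
cyclohexyl–OTf loses OTf⁻: pKₐ(CF₃SO₃H (triflic acid)) ≈ -14
cyclohexyl–OClO₃ loses ClO₄⁻: pKₐ(HClO₄) ≈ -10
cyclohexyl–OSO₃H loses HSO₄⁻: pKₐ(H₂SO₄) ≈ -3
cyclohexyl–OC(O)CF₃ loses CF₃COO⁻: pKₐ(CF₃COOH) ≈ 0.2
cyclohexyl–N(CH₃)₃⁺ loses NR'₃: pKₐ(R'₃NH⁺) ≈ 10.7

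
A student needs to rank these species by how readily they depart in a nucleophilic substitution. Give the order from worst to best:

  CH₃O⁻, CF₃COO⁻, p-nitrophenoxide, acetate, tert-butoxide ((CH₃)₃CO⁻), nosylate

tert-butoxide ((CH₃)₃CO⁻) < CH₃O⁻ < p-nitrophenoxide < acetate < CF₃COO⁻ < nosylate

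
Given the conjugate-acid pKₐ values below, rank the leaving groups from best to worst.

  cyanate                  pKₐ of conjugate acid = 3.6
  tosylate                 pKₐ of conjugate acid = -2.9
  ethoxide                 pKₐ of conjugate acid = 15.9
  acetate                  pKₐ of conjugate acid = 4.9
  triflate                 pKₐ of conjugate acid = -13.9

Lower conjugate-acid pKₐ ⇒ weaker base ⇒ better leaving group.
Sorting by the given values: triflate (-13.9), tosylate (-2.9), cyanate (3.6), acetate (4.9), ethoxide (15.9).

triflate > tosylate > cyanate > acetate > ethoxide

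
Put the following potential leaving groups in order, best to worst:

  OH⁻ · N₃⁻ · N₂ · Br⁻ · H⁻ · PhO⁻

Leaving-group ability tracks the stability of the departed species; conjugate-acid pKₐ is the usual yardstick (lower pKₐ → better LG).
N₂: no meaningful conjugate acid; N₂ departs as an exceptionally stable neutral molecule
Br⁻: pKₐ(HBr) ≈ -9 — weak base; good leaving group
N₃⁻: pKₐ(HN₃) ≈ 4.7 — linear, resonance-stabilised
PhO⁻: pKₐ(C₆H₅OH (phenol)) ≈ 10
OH⁻: pKₐ(H₂O) ≈ 15.7
H⁻: pKₐ(H₂) ≈ 36 — extremely strong base; leaves only in special hydride-transfer contexts

N₂ > Br⁻ > N₃⁻ > PhO⁻ > OH⁻ > H⁻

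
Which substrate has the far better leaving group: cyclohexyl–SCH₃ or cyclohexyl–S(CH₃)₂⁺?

From cyclohexyl–SCH₃ the departing group would be RS⁻ (pKₐ(RSH (a thiol)) ≈ 10.5). Moderately basic; rarely leaves without activation.
From cyclohexyl–S(CH₃)₂⁺ the leaving group is SR'₂ (pKₐ(R'₂SH⁺) ≈ -7). Neutral; leaves from a sulfonium salt (R–SR'₂⁺).
(In practice cyclohexyl–S(CH₃)₂⁺ is made from cyclohexyl–SCH₃ by S-methylation with CH₃I, allowing neutral dimethyl sulfide, rather than methanethiolate, to depart.)

cyclohexyl–S(CH₃)₂⁺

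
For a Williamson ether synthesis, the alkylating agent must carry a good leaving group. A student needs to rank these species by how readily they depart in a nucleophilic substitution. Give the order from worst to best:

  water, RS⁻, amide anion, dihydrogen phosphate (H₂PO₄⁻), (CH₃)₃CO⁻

A good leaving group is a weak base: the lower the pKₐ of its conjugate acid, the more readily it departs.
water: pKₐ(H₃O⁺) ≈ -1.7
dihydrogen phosphate (H₂PO₄⁻): pKₐ(H₃PO₄) ≈ 2.1
RS⁻: pKₐ(RSH (a thiol)) ≈ 10.5
(CH₃)₃CO⁻: pKₐ(t-BuOH) ≈ 18
amide anion: pKₐ(NH₃) ≈ 38
Listed from poorest to best leaving group as asked.

amide anion < (CH₃)₃CO⁻ < RS⁻ < dihydrogen phosphate (H₂PO₄⁻) < water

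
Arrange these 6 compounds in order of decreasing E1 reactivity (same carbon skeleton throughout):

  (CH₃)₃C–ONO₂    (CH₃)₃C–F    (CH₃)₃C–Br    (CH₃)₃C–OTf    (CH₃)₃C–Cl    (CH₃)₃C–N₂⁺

(CH₃)₃C–N₂⁺ > (CH₃)₃C–OTf > (CH₃)₃C–Br > (CH₃)₃C–Cl > (CH₃)₃C–ONO₂ > (CH₃)₃C–F

The skeletons are identical, so relative rate is governed entirely by leaving-group ability.
A good leaving group is a weak base: the lower the pKₐ of its conjugate acid, the more readily it departs.
(CH₃)₃C–N₂⁺ loses N₂: no meaningful conjugate acid; N₂ departs as an exceptionally stable neutral molecule
(CH₃)₃C–OTf loses OTf⁻: pKₐ(CF₃SO₃H (triflic acid)) ≈ -14
(CH₃)₃C–Br loses Br⁻: pKₐ(HBr) ≈ -9
(CH₃)₃C–Cl loses Cl⁻: pKₐ(HCl) ≈ -7
(CH₃)₃C–ONO₂ loses NO₃⁻: pKₐ(HNO₃) ≈ -1.3
(CH₃)₃C–F loses F⁻: pKₐ(HF) ≈ 3.2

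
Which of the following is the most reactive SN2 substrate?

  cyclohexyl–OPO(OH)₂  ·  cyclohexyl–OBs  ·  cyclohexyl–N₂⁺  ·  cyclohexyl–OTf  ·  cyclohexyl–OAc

cyclohexyl–N₂⁺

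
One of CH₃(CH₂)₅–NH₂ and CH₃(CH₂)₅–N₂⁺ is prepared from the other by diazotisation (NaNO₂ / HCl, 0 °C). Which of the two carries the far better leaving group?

CH₃(CH₂)₅–N₂⁺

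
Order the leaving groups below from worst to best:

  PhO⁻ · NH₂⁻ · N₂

N₂: no meaningful conjugate acid; N₂ departs as an exceptionally stable neutral molecule
PhO⁻: pKₐ(C₆H₅OH (phenol)) ≈ 10
NH₂⁻: pKₐ(NH₃) ≈ 38 — extremely strong base; never a leaving group
Reversing gives the worst-to-best order requested.

NH₂⁻ < PhO⁻ < N₂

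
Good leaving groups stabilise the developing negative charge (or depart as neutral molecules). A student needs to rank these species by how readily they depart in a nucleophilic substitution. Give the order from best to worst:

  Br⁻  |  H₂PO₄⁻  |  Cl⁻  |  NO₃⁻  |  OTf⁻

OTf⁻ > Br⁻ > Cl⁻ > NO₃⁻ > H₂PO₄⁻

OTf⁻: pKₐ(CF₃SO₃H (triflic acid)) ≈ -14
Br⁻: pKₐ(HBr) ≈ -9
Cl⁻: pKₐ(HCl) ≈ -7
NO₃⁻: pKₐ(HNO₃) ≈ -1.3
H₂PO₄⁻: pKₐ(H₃PO₄) ≈ 2.1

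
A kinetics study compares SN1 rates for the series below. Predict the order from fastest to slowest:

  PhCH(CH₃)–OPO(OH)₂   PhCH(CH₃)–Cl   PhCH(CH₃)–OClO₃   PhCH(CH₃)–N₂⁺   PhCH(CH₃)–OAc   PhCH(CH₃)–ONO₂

Identical carbon frameworks mean the comparison reduces to leaving-group quality.
Rank by basicity of the departing species: weakest base leaves most easily.
PhCH(CH₃)–N₂⁺ loses N₂: no meaningful conjugate acid; N₂ departs as an exceptionally stable neutral molecule
PhCH(CH₃)–OClO₃ loses ClO₄⁻: pKₐ(HClO₄) ≈ -10
PhCH(CH₃)–Cl loses Cl⁻: pKₐ(HCl) ≈ -7
PhCH(CH₃)–ONO₂ loses NO₃⁻: pKₐ(HNO₃) ≈ -1.3
PhCH(CH₃)–OPO(OH)₂ loses H₂PO₄⁻: pKₐ(H₃PO₄) ≈ 2.1
PhCH(CH₃)–OAc loses AcO⁻: pKₐ(CH₃COOH) ≈ 4.8

PhCH(CH₃)–N₂⁺ > PhCH(CH₃)–OClO₃ > PhCH(CH₃)–Cl > PhCH(CH₃)–ONO₂ > PhCH(CH₃)–OPO(OH)₂ > PhCH(CH₃)–OAc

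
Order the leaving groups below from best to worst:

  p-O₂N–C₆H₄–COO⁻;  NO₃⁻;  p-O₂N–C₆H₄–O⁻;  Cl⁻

A good leaving group is a weak base: the lower the pKₐ of its conjugate acid, the more readily it departs.
Cl⁻: pKₐ(HCl) ≈ -7 — moderately weak base
NO₃⁻: pKₐ(HNO₃) ≈ -1.3 — resonance-delocalised over three oxygens
p-O₂N–C₆H₄–COO⁻: pKₐ(p-nitrobenzoic acid) ≈ 3.4 — electron-withdrawing nitro group stabilises the carboxylate
p-O₂N–C₆H₄–O⁻: pKₐ(p-nitrophenol) ≈ 7.2

Cl⁻ > NO₃⁻ > p-O₂N–C₆H₄–COO⁻ > p-O₂N–C₆H₄–O⁻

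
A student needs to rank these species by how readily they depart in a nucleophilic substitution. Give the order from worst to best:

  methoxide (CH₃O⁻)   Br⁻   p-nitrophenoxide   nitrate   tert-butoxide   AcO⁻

tert-butoxide < methoxide (CH₃O⁻) < p-nitrophenoxide < AcO⁻ < nitrate < Br⁻

Leaving-group ability tracks the stability of the departed species; conjugate-acid pKₐ is the usual yardstick (lower pKₐ → better LG).
Br⁻: pKₐ(HBr) ≈ -9
nitrate: pKₐ(HNO₃) ≈ -1.3
AcO⁻: pKₐ(CH₃COOH) ≈ 4.8 — resonance-stabilised but still a weak base
p-nitrophenoxide: pKₐ(p-nitrophenol) ≈ 7.2
methoxide (CH₃O⁻): pKₐ(CH₃OH) ≈ 15.5 — strong base; alkoxides do not leave unassisted
tert-butoxide: pKₐ(t-BuOH) ≈ 18 — bulky, strongly basic alkoxide
Listed from poorest to best leaving group as asked.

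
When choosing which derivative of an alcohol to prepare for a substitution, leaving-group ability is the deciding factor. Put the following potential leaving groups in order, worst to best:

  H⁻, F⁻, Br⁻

H⁻ < F⁻ < Br⁻

Br⁻: pKₐ(HBr) ≈ -9 — weak base; good leaving group
F⁻: pKₐ(HF) ≈ 3.2
H⁻: pKₐ(H₂) ≈ 36
Listed from poorest to best leaving group as asked.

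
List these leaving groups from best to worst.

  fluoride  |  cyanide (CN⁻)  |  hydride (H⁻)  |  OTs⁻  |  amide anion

Leaving-group ability tracks the stability of the departed species; conjugate-acid pKₐ is the usual yardstick (lower pKₐ → better LG).
OTs⁻: pKₐ(p-CH₃C₆H₄SO₃H (TsOH)) ≈ -2.8 — resonance-delocalised arenesulfonate
fluoride: pKₐ(HF) ≈ 3.2 — small and strongly basic; the poor halide leaving group
cyanide (CN⁻): pKₐ(HCN) ≈ 9.2 — sp carbon stabilises the charge somewhat, but still a poor LG
hydride (H⁻): pKₐ(H₂) ≈ 36 — extremely strong base; leaves only in special hydride-transfer contexts
amide anion: pKₐ(NH₃) ≈ 38

OTs⁻ > fluoride > cyanide (CN⁻) > hydride (H⁻) > amide anion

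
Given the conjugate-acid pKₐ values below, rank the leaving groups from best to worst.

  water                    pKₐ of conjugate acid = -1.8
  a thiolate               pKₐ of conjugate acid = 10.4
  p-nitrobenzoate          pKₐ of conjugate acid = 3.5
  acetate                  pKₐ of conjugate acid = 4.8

Lower conjugate-acid pKₐ ⇒ weaker base ⇒ better leaving group.
Sorting by the given values: water (-1.8), p-nitrobenzoate (3.5), acetate (4.8), a thiolate (10.4).

water > p-nitrobenzoate > acetate > a thiolate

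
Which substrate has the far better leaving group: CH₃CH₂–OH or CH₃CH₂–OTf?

CH₃CH₂–OTf

From CH₃CH₂–OH the departing group would be OH⁻ (pKₐ(H₂O) ≈ 15.7). Strong base; essentially never leaves without prior activation.
From CH₃CH₂–OTf the leaving group is OTf⁻ (pKₐ(CF₃SO₃H (triflic acid)) ≈ -14). Charge spread over three oxygens and a CF₃ group; the premier leaving group in synthesis.
(In practice CH₃CH₂–OTf is made from CH₃CH₂–OH by treatment with Tf₂O / 2,6-lutidine, converting the hydroxyl into a triflate.)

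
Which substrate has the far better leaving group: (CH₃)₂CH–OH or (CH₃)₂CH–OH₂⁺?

(CH₃)₂CH–OH₂⁺

From (CH₃)₂CH–OH the departing group would be OH⁻ (pKₐ(H₂O) ≈ 15.7). Strong base; essentially never leaves without prior activation.
From (CH₃)₂CH–OH₂⁺ the leaving group is H₂O (pKₐ(H₃O⁺) ≈ -1.7). Neutral; leaves from a protonated alcohol (R–OH₂⁺).
(In practice (CH₃)₂CH–OH₂⁺ is made from (CH₃)₂CH–OH by protonation with strong acid, converting the leaving group from hydroxide to neutral water.)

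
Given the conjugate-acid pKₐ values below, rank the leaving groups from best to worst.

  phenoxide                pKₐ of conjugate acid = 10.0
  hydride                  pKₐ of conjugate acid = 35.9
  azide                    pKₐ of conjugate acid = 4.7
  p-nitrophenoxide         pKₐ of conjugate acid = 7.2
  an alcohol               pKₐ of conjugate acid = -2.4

an alcohol > azide > p-nitrophenoxide > phenoxide > hydride

Lower conjugate-acid pKₐ ⇒ weaker base ⇒ better leaving group.
Sorting by the given values: an alcohol (-2.4), azide (4.7), p-nitrophenoxide (7.2), phenoxide (10.0), hydride (35.9).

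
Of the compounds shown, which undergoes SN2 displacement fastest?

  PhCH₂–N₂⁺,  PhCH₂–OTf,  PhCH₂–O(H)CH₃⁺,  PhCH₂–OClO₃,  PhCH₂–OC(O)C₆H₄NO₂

The skeletons are identical, so relative rate is governed entirely by leaving-group ability.
A good leaving group is a weak base: the lower the pKₐ of its conjugate acid, the more readily it departs.
PhCH₂–N₂⁺ loses N₂: no meaningful conjugate acid; N₂ departs as an exceptionally stable neutral molecule
PhCH₂–OTf loses OTf⁻: pKₐ(CF₃SO₃H (triflic acid)) ≈ -14
PhCH₂–OClO₃ loses ClO₄⁻: pKₐ(HClO₄) ≈ -10
PhCH₂–O(H)CH₃⁺ loses R'OH: pKₐ(R'OH₂⁺) ≈ -2.4
PhCH₂–OC(O)C₆H₄NO₂ loses p-O₂N–C₆H₄–COO⁻: pKₐ(p-nitrobenzoic acid) ≈ 3.4

PhCH₂–N₂⁺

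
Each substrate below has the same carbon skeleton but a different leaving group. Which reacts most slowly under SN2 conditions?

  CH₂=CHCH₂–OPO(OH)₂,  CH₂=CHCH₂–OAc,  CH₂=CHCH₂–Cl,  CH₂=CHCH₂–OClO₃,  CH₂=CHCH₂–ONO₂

Identical carbon frameworks mean the comparison reduces to leaving-group quality.
A good leaving group is a weak base: the lower the pKₐ of its conjugate acid, the more readily it departs.
CH₂=CHCH₂–OClO₃ loses ClO₄⁻: pKₐ(HClO₄) ≈ -10
CH₂=CHCH₂–Cl loses Cl⁻: pKₐ(HCl) ≈ -7
CH₂=CHCH₂–ONO₂ loses NO₃⁻: pKₐ(HNO₃) ≈ -1.3
CH₂=CHCH₂–OPO(OH)₂ loses H₂PO₄⁻: pKₐ(H₃PO₄) ≈ 2.1
CH₂=CHCH₂–OAc loses AcO⁻: pKₐ(CH₃COOH) ≈ 4.8

CH₂=CHCH₂–OAc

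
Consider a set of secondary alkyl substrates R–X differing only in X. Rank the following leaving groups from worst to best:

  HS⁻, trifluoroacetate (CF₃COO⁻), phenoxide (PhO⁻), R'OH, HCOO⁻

A good leaving group is a weak base: the lower the pKₐ of its conjugate acid, the more readily it departs.
R'OH: pKₐ(R'OH₂⁺) ≈ -2.4
trifluoroacetate (CF₃COO⁻): pKₐ(CF₃COOH) ≈ 0.2
HCOO⁻: pKₐ(HCOOH) ≈ 3.8
HS⁻: pKₐ(H₂S) ≈ 7
phenoxide (PhO⁻): pKₐ(C₆H₅OH (phenol)) ≈ 10
Listed from poorest to best leaving group as asked.

phenoxide (PhO⁻) < HS⁻ < HCOO⁻ < trifluoroacetate (CF₃COO⁻) < R'OH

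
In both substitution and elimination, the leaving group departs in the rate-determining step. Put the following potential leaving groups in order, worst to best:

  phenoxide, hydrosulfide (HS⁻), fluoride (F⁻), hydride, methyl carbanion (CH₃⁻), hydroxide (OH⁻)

methyl carbanion (CH₃⁻) < hydride < hydroxide (OH⁻) < phenoxide < hydrosulfide (HS⁻) < fluoride (F⁻)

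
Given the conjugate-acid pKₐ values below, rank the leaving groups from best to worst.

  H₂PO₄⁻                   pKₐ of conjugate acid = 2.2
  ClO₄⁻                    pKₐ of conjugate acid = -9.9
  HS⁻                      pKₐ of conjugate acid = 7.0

ClO₄⁻ > H₂PO₄⁻ > HS⁻

Lower conjugate-acid pKₐ ⇒ weaker base ⇒ better leaving group.
Sorting by the given values: ClO₄⁻ (-9.9), H₂PO₄⁻ (2.2), HS⁻ (7.0).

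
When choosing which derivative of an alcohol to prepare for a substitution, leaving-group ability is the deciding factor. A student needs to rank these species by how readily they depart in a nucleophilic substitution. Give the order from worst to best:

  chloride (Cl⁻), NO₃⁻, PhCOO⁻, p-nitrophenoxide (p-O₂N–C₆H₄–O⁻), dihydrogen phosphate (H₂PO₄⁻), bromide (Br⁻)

p-nitrophenoxide (p-O₂N–C₆H₄–O⁻) < PhCOO⁻ < dihydrogen phosphate (H₂PO₄⁻) < NO₃⁻ < chloride (Cl⁻) < bromide (Br⁻)

The more stable X⁻ (or X) is on its own — i.e. the weaker a base it is — the better a leaving group it makes.
bromide (Br⁻): pKₐ(HBr) ≈ -9 — weak base; good leaving group
chloride (Cl⁻): pKₐ(HCl) ≈ -7
NO₃⁻: pKₐ(HNO₃) ≈ -1.3
dihydrogen phosphate (H₂PO₄⁻): pKₐ(H₃PO₄) ≈ 2.1 — moderate base; biological leaving group after further activation
PhCOO⁻: pKₐ(C₆H₅COOH) ≈ 4.2
p-nitrophenoxide (p-O₂N–C₆H₄–O⁻): pKₐ(p-nitrophenol) ≈ 7.2
Listed from poorest to best leaving group as asked.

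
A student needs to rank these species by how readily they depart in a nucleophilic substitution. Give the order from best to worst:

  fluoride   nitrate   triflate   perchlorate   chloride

The more stable X⁻ (or X) is on its own — i.e. the weaker a base it is — the better a leaving group it makes.
triflate: pKₐ(CF₃SO₃H (triflic acid)) ≈ -14 — charge spread over three oxygens and a CF₃ group; the premier leaving group in synthesis
perchlorate: pKₐ(HClO₄) ≈ -10 — extremely weak base; rarely used for safety reasons
chloride: pKₐ(HCl) ≈ -7
nitrate: pKₐ(HNO₃) ≈ -1.3
fluoride: pKₐ(HF) ≈ 3.2 — small and strongly basic; the poor halide leaving group

triflate > perchlorate > chloride > nitrate > fluoride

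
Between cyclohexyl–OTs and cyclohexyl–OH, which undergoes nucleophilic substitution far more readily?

From cyclohexyl–OH the departing group would be OH⁻ (pKₐ(H₂O) ≈ 15.7). Strong base; essentially never leaves without prior activation.
From cyclohexyl–OTs the leaving group is OTs⁻ (pKₐ(p-CH₃C₆H₄SO₃H (TsOH)) ≈ -2.8). Resonance-delocalised arenesulfonate.
(In practice cyclohexyl–OTs is made from cyclohexyl–OH by treatment with TsCl / pyridine, converting the hydroxyl into a tosylate.)

cyclohexyl–OTs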